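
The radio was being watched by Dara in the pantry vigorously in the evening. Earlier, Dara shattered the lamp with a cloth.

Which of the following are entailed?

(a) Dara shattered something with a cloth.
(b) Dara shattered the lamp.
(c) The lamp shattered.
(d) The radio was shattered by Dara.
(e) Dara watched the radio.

(a), (b), (c), (e)

(a) Entailed — this follows by dropping conjuncts from the shattering event's description.
(b) Entailed — this follows by dropping conjuncts from the shattering event's description.
(c) Entailed — 'Dara shattered the lamp' is causative; it entails the inchoative 'the lamp shattered'.
(d) Not entailed — Dara shattered the lamp, not the radio; the radio belongs to the watching event.
(e) Entailed — 'watch' is an activity; 'was watching' entails that some watching happened, so 'watched' holds.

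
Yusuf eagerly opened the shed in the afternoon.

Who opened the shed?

'Yusuf' marks the agent of the opening event.

Yusuf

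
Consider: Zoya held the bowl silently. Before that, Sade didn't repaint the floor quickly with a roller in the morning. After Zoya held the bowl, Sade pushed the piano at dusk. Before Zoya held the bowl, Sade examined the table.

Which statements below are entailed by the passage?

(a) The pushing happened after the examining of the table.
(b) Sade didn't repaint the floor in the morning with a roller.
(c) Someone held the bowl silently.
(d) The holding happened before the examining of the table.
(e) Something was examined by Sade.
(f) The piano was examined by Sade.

(a) Entailed — the narrative places the examining before the pushing.
(b) Not entailed — dropping 'quickly' under negation is not valid — the original leaves open that Sade repainted the floor some other way.
(c) Entailed — the original entails any weakening of itself; this just generalizes the agent.
(d) Not entailed — the narrative places the examining before the holding, not after.
(e) Entailed — this follows by dropping conjuncts from the examining event's description.
(f) Not entailed — Sade examined the table, not the piano; the piano belongs to the pushing event.

(a), (c), (e)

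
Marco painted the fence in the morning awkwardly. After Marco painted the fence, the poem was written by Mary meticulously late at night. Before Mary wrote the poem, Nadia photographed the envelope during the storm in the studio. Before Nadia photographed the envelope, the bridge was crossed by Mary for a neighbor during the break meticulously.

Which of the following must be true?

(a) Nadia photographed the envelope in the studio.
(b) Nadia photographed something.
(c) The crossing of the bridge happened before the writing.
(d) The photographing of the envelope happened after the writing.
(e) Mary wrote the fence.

(a), (b), (c)

(a) Entailed — every conjunct here is already in the original photographing event.
(b) Entailed — this follows by dropping conjuncts from the photographing event's description.
(c) Entailed — the narrative places the crossing before the writing.
(d) Not entailed — the narrative places the photographing before the writing, not after.
(e) Not entailed — Mary wrote the poem, not the fence; the fence belongs to the painting event.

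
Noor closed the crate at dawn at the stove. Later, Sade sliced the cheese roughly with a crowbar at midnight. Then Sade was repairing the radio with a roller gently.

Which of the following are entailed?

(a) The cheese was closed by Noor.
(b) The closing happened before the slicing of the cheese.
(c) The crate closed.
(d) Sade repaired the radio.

(b), (c)

(a) Not entailed — Noor closed the crate, not the cheese; the cheese belongs to the slicing event.
(b) Entailed — the narrative places the closing before the slicing.
(c) Entailed — 'Noor closed the crate' is causative; it entails the inchoative 'the crate closed'.
(d) Not entailed — 'was repairing' is progressive on an accomplishment; it does not entail the completed 'repaired'.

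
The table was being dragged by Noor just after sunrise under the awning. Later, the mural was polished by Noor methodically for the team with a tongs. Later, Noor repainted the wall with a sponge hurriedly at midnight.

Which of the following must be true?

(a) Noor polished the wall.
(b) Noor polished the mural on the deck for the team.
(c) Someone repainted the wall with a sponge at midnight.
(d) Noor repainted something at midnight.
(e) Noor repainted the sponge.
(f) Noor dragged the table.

(c), (d), (f)

(a) Not entailed — Noor polished the mural, not the wall; the wall belongs to the repainting event.
(b) Not entailed — 'on the deck' adds information not in the original event.
(c) Entailed — this follows by dropping conjuncts from the repainting event's description.
(d) Entailed — the original entails any weakening of itself; this just drops 'hurriedly', 'with a sponge' and generalizes the patient.
(e) Not entailed — the sponge is the instrument, not what was repainted.
(f) Entailed — 'drag' is an activity; 'was dragging' entails that some dragging happened, so 'dragged' holds.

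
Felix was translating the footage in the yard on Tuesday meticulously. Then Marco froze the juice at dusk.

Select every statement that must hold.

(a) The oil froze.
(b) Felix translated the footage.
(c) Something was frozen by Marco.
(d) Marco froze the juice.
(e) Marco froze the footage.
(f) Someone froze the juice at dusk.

(a) Not entailed — the juice is what froze, not the oil.
(b) Not entailed — 'was translating' is progressive on an accomplishment; it does not entail the completed 'translated'.
(c) Entailed — the original entails any weakening of itself; this just drops 'at dusk' and generalizes the patient.
(d) Entailed — dropping 'at dusk' leaves a sub-description the original still satisfies.
(e) Not entailed — Marco froze the juice, not the footage; the footage belongs to the translating event.
(f) Entailed — this follows by dropping conjuncts from the freezing event's description.

(c), (d), (f)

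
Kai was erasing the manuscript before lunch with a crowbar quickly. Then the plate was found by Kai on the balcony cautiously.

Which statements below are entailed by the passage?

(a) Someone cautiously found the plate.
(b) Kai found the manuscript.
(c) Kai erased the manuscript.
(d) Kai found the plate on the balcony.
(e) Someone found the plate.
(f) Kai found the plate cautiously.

(a) Entailed — this follows by dropping conjuncts from the finding event's description.
(b) Not entailed — Kai found the plate, not the manuscript; the manuscript belongs to the erasing event.
(c) Not entailed — 'was erasing' is progressive on an accomplishment; it does not entail the completed 'erased'.
(d) Entailed — this follows by dropping conjuncts from the finding event's description.
(e) Entailed — dropping 'on the balcony', 'cautiously' and generalizing the agent leaves a sub-description the original still satisfies.
(f) Entailed — every conjunct here is already in the original finding event.

(a), (d), (e), (f)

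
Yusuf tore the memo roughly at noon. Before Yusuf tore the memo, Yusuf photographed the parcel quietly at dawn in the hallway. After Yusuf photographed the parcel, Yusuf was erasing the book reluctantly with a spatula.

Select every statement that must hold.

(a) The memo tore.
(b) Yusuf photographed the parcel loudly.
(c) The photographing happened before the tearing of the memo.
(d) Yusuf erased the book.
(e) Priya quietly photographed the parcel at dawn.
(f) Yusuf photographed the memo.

(a), (c)

(a) Entailed — 'Yusuf tore the memo' is causative; it entails the inchoative 'the memo tore'.
(b) Not entailed — 'loudly' adds a manner not in (and inconsistent with) the original.
(c) Entailed — the narrative places the photographing before the tearing.
(d) Not entailed — 'was erasing' is progressive on an accomplishment; it does not entail the completed 'erased'.
(e) Not entailed — the passage has Yusuf photographing the parcel, not Priya.
(f) Not entailed — Yusuf photographed the parcel, not the memo; the memo belongs to the tearing event.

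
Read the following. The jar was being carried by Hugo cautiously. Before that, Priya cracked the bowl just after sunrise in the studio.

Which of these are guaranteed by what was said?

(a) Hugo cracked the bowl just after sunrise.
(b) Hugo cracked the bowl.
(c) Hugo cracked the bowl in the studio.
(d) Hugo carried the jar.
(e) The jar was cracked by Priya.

(d)

(a) Not entailed — the passage has Priya cracking the bowl, not Hugo.
(b) Not entailed — the passage has Priya cracking the bowl, not Hugo.
(c) Not entailed — the passage has Priya cracking the bowl, not Hugo.
(d) Entailed — 'carry' is an activity; 'was carrying' entails that some carrying happened, so 'carried' holds.
(e) Not entailed — Priya cracked the bowl, not the jar; the jar belongs to the carrying event.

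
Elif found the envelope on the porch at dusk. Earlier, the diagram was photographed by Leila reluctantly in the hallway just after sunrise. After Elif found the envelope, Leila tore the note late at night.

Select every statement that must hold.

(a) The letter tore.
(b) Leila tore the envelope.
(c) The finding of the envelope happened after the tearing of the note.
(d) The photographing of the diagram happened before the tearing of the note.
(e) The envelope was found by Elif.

(a) Not entailed — the note is what tore, not the letter.
(b) Not entailed — Leila tore the note, not the envelope; the envelope belongs to the finding event.
(c) Not entailed — the narrative places the finding before the tearing, not after.
(d) Entailed — the narrative places the photographing before the tearing.
(e) Entailed — dropping 'at dusk', 'on the porch' leaves a sub-description the original still satisfies.

(d), (e)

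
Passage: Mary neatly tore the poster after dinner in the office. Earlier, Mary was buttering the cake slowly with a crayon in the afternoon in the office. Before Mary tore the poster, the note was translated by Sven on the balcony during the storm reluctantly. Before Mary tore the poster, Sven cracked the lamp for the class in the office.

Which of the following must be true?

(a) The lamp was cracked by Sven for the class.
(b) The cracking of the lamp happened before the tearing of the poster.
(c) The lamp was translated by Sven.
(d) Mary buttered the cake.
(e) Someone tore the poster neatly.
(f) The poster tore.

(a) Entailed — every conjunct here is already in the original cracking event.
(b) Entailed — the narrative places the cracking before the tearing.
(c) Not entailed — Sven translated the note, not the lamp; the lamp belongs to the cracking event.
(d) Not entailed — 'was buttering' is progressive on an accomplishment; it does not entail the completed 'buttered'.
(e) Entailed — this follows by dropping conjuncts from the tearing event's description.
(f) Entailed — 'Mary tore the poster' is causative; it entails the inchoative 'the poster tore'.

(a), (b), (e), (f)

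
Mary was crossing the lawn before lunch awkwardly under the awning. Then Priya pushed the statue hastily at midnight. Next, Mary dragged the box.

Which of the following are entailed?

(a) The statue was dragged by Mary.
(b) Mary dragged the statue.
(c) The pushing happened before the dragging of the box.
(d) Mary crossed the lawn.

(c)

(a) Not entailed — Mary dragged the box, not the statue; the statue belongs to the pushing event.
(b) Not entailed — Mary dragged the box, not the statue; the statue belongs to the pushing event.
(c) Entailed — the narrative places the pushing before the dragging.
(d) Not entailed — 'was crossing' is progressive on an accomplishment; it does not entail the completed 'crossed'.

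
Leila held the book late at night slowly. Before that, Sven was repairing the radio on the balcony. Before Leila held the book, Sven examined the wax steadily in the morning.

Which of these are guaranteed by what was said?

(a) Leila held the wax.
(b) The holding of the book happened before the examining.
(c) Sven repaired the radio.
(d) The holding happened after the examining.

(d)

(a) Not entailed — Leila held the book, not the wax; the wax belongs to the examining event.
(b) Not entailed — the narrative places the examining before the holding, not after.
(c) Not entailed — 'was repairing' is progressive on an accomplishment; it does not entail the completed 'repaired'.
(d) Entailed — the narrative places the examining before the holding.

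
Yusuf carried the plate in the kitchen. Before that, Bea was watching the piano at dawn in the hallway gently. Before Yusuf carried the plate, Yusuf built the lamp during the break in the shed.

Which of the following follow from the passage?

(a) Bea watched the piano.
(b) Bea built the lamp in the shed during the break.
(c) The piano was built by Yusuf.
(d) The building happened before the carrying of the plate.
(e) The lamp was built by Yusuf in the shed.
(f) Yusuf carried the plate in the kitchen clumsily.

(a), (d), (e)

(a) Entailed — 'watch' is an activity; 'was watching' entails that some watching happened, so 'watched' holds.
(b) Not entailed — the passage has Yusuf building the lamp, not Bea.
(c) Not entailed — Yusuf built the lamp, not the piano; the piano belongs to the watching event.
(d) Entailed — the narrative places the building before the carrying.
(e) Entailed — the original entails any weakening of itself; this just drops 'during the break'.
(f) Not entailed — 'clumsily' adds information not in the original event.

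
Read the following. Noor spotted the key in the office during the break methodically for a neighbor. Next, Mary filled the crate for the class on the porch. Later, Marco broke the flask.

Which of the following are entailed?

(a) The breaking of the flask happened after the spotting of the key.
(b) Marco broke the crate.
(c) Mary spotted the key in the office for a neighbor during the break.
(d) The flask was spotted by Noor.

(a)

(a) Entailed — the narrative places the spotting before the breaking.
(b) Not entailed — Marco broke the flask, not the crate; the crate belongs to the filling event.
(c) Not entailed — the passage has Noor spotting the key, not Mary.
(d) Not entailed — Noor spotted the key, not the flask; the flask belongs to the breaking event.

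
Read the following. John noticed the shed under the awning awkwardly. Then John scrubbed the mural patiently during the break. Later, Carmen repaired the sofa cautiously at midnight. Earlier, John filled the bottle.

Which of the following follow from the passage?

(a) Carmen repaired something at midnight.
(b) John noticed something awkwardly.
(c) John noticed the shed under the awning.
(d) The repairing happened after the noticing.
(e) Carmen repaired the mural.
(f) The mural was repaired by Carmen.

(a), (b), (c), (d)

(a) Entailed — the original entails any weakening of itself; this just drops 'cautiously' and generalizes the patient.
(b) Entailed — this follows by dropping conjuncts from the noticing event's description.
(c) Entailed — this follows by dropping conjuncts from the noticing event's description.
(d) Entailed — the narrative places the noticing before the repairing.
(e) Not entailed — Carmen repaired the sofa, not the mural; the mural belongs to the scrubbing event.
(f) Not entailed — Carmen repaired the sofa, not the mural; the mural belongs to the scrubbing event.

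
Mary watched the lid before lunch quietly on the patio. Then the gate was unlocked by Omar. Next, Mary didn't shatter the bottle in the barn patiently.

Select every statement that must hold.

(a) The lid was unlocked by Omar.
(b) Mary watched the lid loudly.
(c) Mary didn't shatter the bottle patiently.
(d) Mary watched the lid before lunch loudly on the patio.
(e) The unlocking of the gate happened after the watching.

(e)

(a) Not entailed — Omar unlocked the gate, not the lid; the lid belongs to the watching event.
(b) Not entailed — 'loudly' adds a manner not in (and inconsistent with) the original.
(c) Not entailed — dropping 'in the barn' under negation is not valid — the original leaves open that Mary shattered the bottle some other way.
(d) Not entailed — 'loudly' adds a manner not in (and inconsistent with) the original.
(e) Entailed — the narrative places the watching before the unlocking.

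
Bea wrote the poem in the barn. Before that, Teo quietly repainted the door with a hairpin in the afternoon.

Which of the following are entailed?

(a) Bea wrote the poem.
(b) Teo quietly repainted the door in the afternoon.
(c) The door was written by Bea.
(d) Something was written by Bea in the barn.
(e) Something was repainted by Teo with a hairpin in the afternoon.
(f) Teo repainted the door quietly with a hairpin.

(a), (b), (d), (e), (f)

(a) Entailed — every conjunct here is already in the original writing event.
(b) Entailed — dropping 'with a hairpin' leaves a sub-description the original still satisfies.
(c) Not entailed — Bea wrote the poem, not the door; the door belongs to the repainting event.
(d) Entailed — every conjunct here is already in the original writing event.
(e) Entailed — this follows by dropping conjuncts from the repainting event's description.
(f) Entailed — every conjunct here is already in the original repainting event.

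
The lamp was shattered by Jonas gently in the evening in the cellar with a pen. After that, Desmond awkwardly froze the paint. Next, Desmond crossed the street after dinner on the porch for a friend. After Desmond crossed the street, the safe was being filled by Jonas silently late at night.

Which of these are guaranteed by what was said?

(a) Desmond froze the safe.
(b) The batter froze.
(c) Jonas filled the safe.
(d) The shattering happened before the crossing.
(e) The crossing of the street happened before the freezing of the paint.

(d)

(a) Not entailed — Desmond froze the paint, not the safe; the safe belongs to the filling event.
(b) Not entailed — the paint is what froze, not the batter.
(c) Not entailed — 'was filling' is progressive on an accomplishment; it does not entail the completed 'filled'.
(d) Entailed — the narrative places the shattering before the crossing.
(e) Not entailed — the narrative places the freezing before the crossing, not after.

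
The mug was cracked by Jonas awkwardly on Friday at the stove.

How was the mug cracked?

'awkwardly' marks the manner of the cracking event.

awkwardly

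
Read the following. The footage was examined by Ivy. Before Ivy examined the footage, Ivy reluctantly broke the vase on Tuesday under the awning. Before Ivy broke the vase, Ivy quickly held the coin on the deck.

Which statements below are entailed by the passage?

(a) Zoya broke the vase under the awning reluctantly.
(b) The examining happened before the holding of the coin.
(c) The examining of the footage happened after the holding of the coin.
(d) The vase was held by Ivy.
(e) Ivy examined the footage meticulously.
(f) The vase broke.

(c), (f)

(a) Not entailed — the passage has Ivy breaking the vase, not Zoya.
(b) Not entailed — the narrative places the holding before the examining, not after.
(c) Entailed — the narrative places the holding before the examining.
(d) Not entailed — Ivy held the coin, not the vase; the vase belongs to the breaking event.
(e) Not entailed — 'meticulously' adds information not in the original event.
(f) Entailed — 'Ivy broke the vase' is causative; it entails the inchoative 'the vase broke'.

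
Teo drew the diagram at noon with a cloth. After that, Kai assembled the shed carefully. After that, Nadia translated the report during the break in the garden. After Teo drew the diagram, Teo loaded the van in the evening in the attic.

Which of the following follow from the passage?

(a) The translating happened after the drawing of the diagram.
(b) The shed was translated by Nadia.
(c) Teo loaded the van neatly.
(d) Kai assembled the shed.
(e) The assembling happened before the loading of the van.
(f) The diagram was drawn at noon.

(a), (d), (f)

(a) Entailed — the narrative places the drawing before the translating.
(b) Not entailed — Nadia translated the report, not the shed; the shed belongs to the assembling event.
(c) Not entailed — 'neatly' adds information not in the original event.
(d) Entailed — the original entails any weakening of itself; this just drops 'carefully'.
(e) Not entailed — the narrative doesn't order the assembling relative to the loading.
(f) Entailed — every conjunct here is already in the original drawing event.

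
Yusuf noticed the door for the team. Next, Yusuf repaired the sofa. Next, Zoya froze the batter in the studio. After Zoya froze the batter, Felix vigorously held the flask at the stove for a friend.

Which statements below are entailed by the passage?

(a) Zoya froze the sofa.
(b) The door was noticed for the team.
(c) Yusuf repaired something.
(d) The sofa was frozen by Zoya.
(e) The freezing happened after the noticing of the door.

(a) Not entailed — Zoya froze the batter, not the sofa; the sofa belongs to the repairing event.
(b) Entailed — generalizing the agent leaves a sub-description the original still satisfies.
(c) Entailed — generalizing the patient leaves a sub-description the original still satisfies.
(d) Not entailed — Zoya froze the batter, not the sofa; the sofa belongs to the repairing event.
(e) Entailed — the narrative places the noticing before the freezing.

(b), (c), (e)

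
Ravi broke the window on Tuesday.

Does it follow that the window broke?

yes

'Ravi broke the window' is the causative; it entails the inchoative 'the window broke'.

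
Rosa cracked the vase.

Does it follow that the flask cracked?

no

Nothing is said about any flask; only the vase is affected.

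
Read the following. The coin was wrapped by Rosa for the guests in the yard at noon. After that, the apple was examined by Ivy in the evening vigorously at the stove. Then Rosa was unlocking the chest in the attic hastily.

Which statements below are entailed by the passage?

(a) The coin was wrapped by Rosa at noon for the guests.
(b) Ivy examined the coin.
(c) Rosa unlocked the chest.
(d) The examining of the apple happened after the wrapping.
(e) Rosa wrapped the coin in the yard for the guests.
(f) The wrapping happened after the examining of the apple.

(a), (d), (e)

(a) Entailed — dropping 'in the yard' leaves a sub-description the original still satisfies.
(b) Not entailed — Ivy examined the apple, not the coin; the coin belongs to the wrapping event.
(c) Not entailed — 'was unlocking' is progressive on an accomplishment; it does not entail the completed 'unlocked'.
(d) Entailed — the narrative places the wrapping before the examining.
(e) Entailed — dropping 'at noon' leaves a sub-description the original still satisfies.
(f) Not entailed — the narrative places the wrapping before the examining, not after.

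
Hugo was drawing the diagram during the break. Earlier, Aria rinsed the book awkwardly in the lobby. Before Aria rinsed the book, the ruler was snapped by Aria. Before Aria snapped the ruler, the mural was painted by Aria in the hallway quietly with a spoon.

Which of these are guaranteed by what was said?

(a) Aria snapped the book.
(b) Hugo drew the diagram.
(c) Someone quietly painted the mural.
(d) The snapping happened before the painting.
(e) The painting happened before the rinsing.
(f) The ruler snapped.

(c), (e), (f)

(a) Not entailed — Aria snapped the ruler, not the book; the book belongs to the rinsing event.
(b) Not entailed — 'was drawing' is progressive on an accomplishment; it does not entail the completed 'drew'.
(c) Entailed — the original entails any weakening of itself; this just drops 'with a spoon', 'in the hallway' and generalizes the agent.
(d) Not entailed — the narrative places the painting before the snapping, not after.
(e) Entailed — the narrative places the painting before the rinsing.
(f) Entailed — 'Aria snapped the ruler' is causative; it entails the inchoative 'the ruler snapped'.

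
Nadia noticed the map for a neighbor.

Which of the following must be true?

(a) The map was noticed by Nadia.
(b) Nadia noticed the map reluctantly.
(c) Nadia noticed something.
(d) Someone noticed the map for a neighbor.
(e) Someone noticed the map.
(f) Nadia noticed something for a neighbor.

(a), (c), (d), (e), (f)

(a) Entailed — this follows by dropping conjuncts from the noticing event's description.
(b) Not entailed — 'reluctantly' adds information not in the original event.
(c) Entailed — the original entails any weakening of itself; this just drops 'for a neighbor' and generalizes the patient.
(d) Entailed — this follows by dropping conjuncts from the noticing event's description.
(e) Entailed — dropping 'for a neighbor' and generalizing the agent leaves a sub-description the original still satisfies.
(f) Entailed — generalizing the patient leaves a sub-description the original still satisfies.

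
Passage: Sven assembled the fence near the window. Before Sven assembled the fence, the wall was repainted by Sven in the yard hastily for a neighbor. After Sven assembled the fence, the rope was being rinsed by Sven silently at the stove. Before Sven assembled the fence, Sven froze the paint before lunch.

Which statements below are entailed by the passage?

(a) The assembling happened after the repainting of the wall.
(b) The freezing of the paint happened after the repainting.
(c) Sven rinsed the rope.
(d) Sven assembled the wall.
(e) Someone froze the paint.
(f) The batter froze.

(a), (c), (e)

(a) Entailed — the narrative places the repainting before the assembling.
(b) Not entailed — the narrative doesn't order the repainting relative to the freezing.
(c) Entailed — 'rinse' is an activity; 'was rinsing' entails that some rinsing happened, so 'rinsed' holds.
(d) Not entailed — Sven assembled the fence, not the wall; the wall belongs to the repainting event.
(e) Entailed — dropping 'before lunch' and generalizing the agent leaves a sub-description the original still satisfies.
(f) Not entailed — the paint is what froze, not the batter.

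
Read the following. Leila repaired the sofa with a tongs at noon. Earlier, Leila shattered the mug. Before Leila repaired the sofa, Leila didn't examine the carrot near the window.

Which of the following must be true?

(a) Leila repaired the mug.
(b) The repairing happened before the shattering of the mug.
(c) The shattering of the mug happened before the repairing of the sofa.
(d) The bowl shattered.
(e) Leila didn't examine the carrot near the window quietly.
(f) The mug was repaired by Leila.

(c), (e)

(a) Not entailed — Leila repaired the sofa, not the mug; the mug belongs to the shattering event.
(b) Not entailed — the narrative places the shattering before the repairing, not after.
(c) Entailed — the narrative places the shattering before the repairing.
(d) Not entailed — the mug is what shattered, not the bowl.
(e) Entailed — under negation, adding a further restriction is entailed: if no such examining event occurred, none occurred quietly either.
(f) Not entailed — Leila repaired the sofa, not the mug; the mug belongs to the shattering event.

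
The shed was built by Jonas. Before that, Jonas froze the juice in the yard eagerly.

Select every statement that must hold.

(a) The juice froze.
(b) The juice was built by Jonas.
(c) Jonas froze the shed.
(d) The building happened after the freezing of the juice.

(a) Entailed — 'Jonas froze the juice' is causative; it entails the inchoative 'the juice froze'.
(b) Not entailed — Jonas built the shed, not the juice; the juice belongs to the freezing event.
(c) Not entailed — Jonas froze the juice, not the shed; the shed belongs to the building event.
(d) Entailed — the narrative places the freezing before the building.

(a), (d)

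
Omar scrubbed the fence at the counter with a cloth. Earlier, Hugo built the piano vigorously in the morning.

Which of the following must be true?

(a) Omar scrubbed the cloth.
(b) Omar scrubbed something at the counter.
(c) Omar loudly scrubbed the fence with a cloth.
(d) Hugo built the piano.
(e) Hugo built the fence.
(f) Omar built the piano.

(a) Not entailed — the cloth is the instrument, not what was scrubbed.
(b) Entailed — every conjunct here is already in the original scrubbing event.
(c) Not entailed — 'loudly' adds information not in the original event.
(d) Entailed — dropping 'vigorously', 'in the morning' leaves a sub-description the original still satisfies.
(e) Not entailed — Hugo built the piano, not the fence; the fence belongs to the scrubbing event.
(f) Not entailed — the passage has Hugo building the piano, not Omar.

(b), (d)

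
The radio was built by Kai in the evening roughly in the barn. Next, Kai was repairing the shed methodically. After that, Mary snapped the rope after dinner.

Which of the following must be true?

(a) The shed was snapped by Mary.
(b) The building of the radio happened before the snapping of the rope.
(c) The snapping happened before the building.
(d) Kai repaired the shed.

(a) Not entailed — Mary snapped the rope, not the shed; the shed belongs to the repairing event.
(b) Entailed — the narrative places the building before the snapping.
(c) Not entailed — the narrative places the building before the snapping, not after.
(d) Not entailed — 'was repairing' is progressive on an accomplishment; it does not entail the completed 'repaired'.

(b)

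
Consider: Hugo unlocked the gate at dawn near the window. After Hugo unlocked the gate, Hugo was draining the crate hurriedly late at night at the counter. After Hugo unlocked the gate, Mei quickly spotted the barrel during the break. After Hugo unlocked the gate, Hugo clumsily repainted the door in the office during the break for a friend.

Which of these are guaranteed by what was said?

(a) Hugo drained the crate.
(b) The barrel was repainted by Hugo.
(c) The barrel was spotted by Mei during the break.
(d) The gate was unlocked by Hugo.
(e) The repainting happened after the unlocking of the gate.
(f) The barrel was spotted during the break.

(a) Not entailed — 'was draining' is progressive on an accomplishment; it does not entail the completed 'drained'.
(b) Not entailed — Hugo repainted the door, not the barrel; the barrel belongs to the spotting event.
(c) Entailed — this follows by dropping conjuncts from the spotting event's description.
(d) Entailed — dropping 'at dawn', 'near the window' leaves a sub-description the original still satisfies.
(e) Entailed — the narrative places the unlocking before the repainting.
(f) Entailed — dropping 'quickly' and generalizing the agent leaves a sub-description the original still satisfies.

(c), (d), (e), (f)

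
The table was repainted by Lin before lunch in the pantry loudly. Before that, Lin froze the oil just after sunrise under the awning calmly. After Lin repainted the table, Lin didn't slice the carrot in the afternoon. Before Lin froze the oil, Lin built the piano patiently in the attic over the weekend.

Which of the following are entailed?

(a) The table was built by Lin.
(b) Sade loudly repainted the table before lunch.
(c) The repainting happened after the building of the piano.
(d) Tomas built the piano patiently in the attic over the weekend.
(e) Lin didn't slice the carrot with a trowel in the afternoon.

(c), (e)

(a) Not entailed — Lin built the piano, not the table; the table belongs to the repainting event.
(b) Not entailed — the passage has Lin repainting the table, not Sade.
(c) Entailed — the narrative places the building before the repainting.
(d) Not entailed — the passage has Lin building the piano, not Tomas.
(e) Entailed — under negation, adding a further restriction is entailed: if no such slicing event occurred, none occurred with a trowel either.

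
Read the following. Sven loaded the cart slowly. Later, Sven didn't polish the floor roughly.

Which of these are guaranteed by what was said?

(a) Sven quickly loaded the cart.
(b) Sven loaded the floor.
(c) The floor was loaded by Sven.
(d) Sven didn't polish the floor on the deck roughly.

(d)

(a) Not entailed — 'quickly' adds a manner not in (and inconsistent with) the original.
(b) Not entailed — Sven loaded the cart, not the floor; the floor belongs to the polishing event.
(c) Not entailed — Sven loaded the cart, not the floor; the floor belongs to the polishing event.
(d) Entailed — under negation, adding a further restriction is entailed: if no such polishing event occurred, none occurred on the deck either.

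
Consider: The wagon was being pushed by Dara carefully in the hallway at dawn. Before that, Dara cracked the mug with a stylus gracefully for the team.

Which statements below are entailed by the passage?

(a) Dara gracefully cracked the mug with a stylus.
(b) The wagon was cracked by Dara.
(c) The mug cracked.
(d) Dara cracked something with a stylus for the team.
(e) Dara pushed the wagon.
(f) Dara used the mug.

(a) Entailed — this follows by dropping conjuncts from the cracking event's description.
(b) Not entailed — Dara cracked the mug, not the wagon; the wagon belongs to the pushing event.
(c) Entailed — 'Dara cracked the mug' is causative; it entails the inchoative 'the mug cracked'.
(d) Entailed — this follows by dropping conjuncts from the cracking event's description.
(e) Entailed — 'push' is an activity; 'was pushing' entails that some pushing happened, so 'pushed' holds.
(f) Not entailed — the mug is the patient, not an instrument — Dara used a stylus.

(a), (c), (d), (e)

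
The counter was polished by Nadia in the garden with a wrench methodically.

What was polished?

the counter

'the counter' marks the patient of the polishing event.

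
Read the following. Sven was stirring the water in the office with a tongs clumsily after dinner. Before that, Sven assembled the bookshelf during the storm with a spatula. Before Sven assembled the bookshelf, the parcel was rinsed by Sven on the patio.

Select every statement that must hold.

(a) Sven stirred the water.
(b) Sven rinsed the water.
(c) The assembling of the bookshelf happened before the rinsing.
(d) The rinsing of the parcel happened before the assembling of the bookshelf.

(a), (d)

(a) Entailed — 'stir' is an activity; 'was stirring' entails that some stirring happened, so 'stirred' holds.
(b) Not entailed — Sven rinsed the parcel, not the water; the water belongs to the stirring event.
(c) Not entailed — the narrative places the rinsing before the assembling, not after.
(d) Entailed — the narrative places the rinsing before the assembling.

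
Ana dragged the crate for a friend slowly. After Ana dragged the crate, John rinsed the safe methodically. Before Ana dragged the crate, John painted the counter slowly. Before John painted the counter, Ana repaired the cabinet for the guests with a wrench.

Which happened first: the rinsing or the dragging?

the dragging

The connectives place the dragging before the rinsing.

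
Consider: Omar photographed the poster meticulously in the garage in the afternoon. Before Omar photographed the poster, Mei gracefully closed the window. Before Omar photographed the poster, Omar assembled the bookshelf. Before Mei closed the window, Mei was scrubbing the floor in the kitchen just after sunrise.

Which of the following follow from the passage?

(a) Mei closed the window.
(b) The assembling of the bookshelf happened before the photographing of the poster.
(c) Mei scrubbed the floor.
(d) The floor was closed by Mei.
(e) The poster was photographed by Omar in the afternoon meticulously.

(a) Entailed — every conjunct here is already in the original closing event.
(b) Entailed — the narrative places the assembling before the photographing.
(c) Entailed — 'scrub' is an activity; 'was scrubbing' entails that some scrubbing happened, so 'scrubbed' holds.
(d) Not entailed — Mei closed the window, not the floor; the floor belongs to the scrubbing event.
(e) Entailed — every conjunct here is already in the original photographing event.

(a), (b), (c), (e)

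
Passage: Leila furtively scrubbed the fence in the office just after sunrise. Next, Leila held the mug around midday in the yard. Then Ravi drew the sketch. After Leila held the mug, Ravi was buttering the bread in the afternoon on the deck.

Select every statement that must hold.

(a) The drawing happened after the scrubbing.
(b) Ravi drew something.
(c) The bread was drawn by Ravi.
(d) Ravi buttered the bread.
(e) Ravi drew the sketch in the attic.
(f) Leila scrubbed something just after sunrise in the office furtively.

(a) Entailed — the narrative places the scrubbing before the drawing.
(b) Entailed — every conjunct here is already in the original drawing event.
(c) Not entailed — Ravi drew the sketch, not the bread; the bread belongs to the buttering event.
(d) Not entailed — 'was buttering' is progressive on an accomplishment; it does not entail the completed 'buttered'.
(e) Not entailed — 'in the attic' adds information not in the original event.
(f) Entailed — generalizing the patient leaves a sub-description the original still satisfies.

(a), (b), (f)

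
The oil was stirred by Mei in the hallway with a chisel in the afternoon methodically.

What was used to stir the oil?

'with a chisel' marks the instrument of the stirring event.

a chisel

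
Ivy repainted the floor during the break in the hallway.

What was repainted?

the floor

'the floor' marks the patient of the repainting event.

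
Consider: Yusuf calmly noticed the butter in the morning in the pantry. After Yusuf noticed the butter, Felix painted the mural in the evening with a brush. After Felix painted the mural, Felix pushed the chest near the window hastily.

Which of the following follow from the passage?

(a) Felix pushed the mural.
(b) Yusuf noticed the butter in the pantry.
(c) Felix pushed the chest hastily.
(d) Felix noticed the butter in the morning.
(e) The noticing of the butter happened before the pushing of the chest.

(b), (c), (e)

(a) Not entailed — Felix pushed the chest, not the mural; the mural belongs to the painting event.
(b) Entailed — this follows by dropping conjuncts from the noticing event's description.
(c) Entailed — the original entails any weakening of itself; this just drops 'near the window'.
(d) Not entailed — the passage has Yusuf noticing the butter, not Felix.
(e) Entailed — the narrative places the noticing before the pushing.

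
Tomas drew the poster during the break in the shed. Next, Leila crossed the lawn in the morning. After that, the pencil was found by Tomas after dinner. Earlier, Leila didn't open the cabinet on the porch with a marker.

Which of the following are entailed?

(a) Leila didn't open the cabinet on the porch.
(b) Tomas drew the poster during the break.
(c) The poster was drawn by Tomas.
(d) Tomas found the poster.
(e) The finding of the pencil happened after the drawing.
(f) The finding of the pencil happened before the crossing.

(a) Not entailed — dropping 'with a marker' under negation is not valid — the original leaves open that Leila opened the cabinet some other way.
(b) Entailed — the original entails any weakening of itself; this just drops 'in the shed'.
(c) Entailed — the original entails any weakening of itself; this just drops 'during the break', 'in the shed'.
(d) Not entailed — Tomas found the pencil, not the poster; the poster belongs to the drawing event.
(e) Entailed — the narrative places the drawing before the finding.
(f) Not entailed — the narrative places the crossing before the finding, not after.

(b), (c), (e)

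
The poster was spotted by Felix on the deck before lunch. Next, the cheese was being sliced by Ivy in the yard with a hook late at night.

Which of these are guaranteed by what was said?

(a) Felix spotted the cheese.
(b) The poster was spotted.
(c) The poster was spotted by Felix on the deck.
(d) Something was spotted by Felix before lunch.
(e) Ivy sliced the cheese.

(a) Not entailed — Felix spotted the poster, not the cheese; the cheese belongs to the slicing event.
(b) Entailed — every conjunct here is already in the original spotting event.
(c) Entailed — this follows by dropping conjuncts from the spotting event's description.
(d) Entailed — this follows by dropping conjuncts from the spotting event's description.
(e) Not entailed — 'was slicing' is progressive on an accomplishment; it does not entail the completed 'sliced'.

(b), (c), (d)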